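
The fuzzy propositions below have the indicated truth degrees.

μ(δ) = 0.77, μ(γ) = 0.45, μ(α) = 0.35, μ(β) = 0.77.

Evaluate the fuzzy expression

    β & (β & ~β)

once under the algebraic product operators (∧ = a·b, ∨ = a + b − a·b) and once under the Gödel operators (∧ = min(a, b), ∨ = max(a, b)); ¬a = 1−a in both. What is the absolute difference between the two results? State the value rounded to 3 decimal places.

Under algebraic product:
  ~β = 1 − 0.7700 = 0.2300
  β & ~β = a·b on (0.7700, 0.2300) = 0.1771
  β & (β & ~β) = a·b on (0.7700, 0.1771) = 0.1364
  → value = 0.1364
Under Gödel:
  ~β = 1 − 0.77 = 0.23
  β & ~β = min(a, b) on (0.77, 0.23) = 0.23
  β & (β & ~β) = min(a, b) on (0.77, 0.23) = 0.23
  → value = 0.2300
|0.1364 − 0.2300| = 0.094

0.094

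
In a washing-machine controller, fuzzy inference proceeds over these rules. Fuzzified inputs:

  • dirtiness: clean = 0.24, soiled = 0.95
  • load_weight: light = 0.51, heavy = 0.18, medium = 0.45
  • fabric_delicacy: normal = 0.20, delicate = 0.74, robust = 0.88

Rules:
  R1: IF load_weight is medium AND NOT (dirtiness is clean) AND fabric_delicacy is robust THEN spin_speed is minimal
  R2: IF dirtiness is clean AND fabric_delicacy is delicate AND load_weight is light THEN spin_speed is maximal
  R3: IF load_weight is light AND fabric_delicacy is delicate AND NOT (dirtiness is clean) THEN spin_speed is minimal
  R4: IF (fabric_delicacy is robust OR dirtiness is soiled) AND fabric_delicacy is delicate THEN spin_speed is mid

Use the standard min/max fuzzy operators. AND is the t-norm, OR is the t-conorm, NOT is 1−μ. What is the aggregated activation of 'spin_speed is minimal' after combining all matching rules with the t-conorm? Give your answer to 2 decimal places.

0.51

R1: medium=0.45, ¬clean=1−0.24=0.76, robust=0.88; AND[min(a, b)] → w = 0.45
R2: clean=0.24, delicate=0.74, light=0.51; AND[min(a, b)] → w = 0.24
R3: light=0.51, delicate=0.74, ¬clean=1−0.24=0.76; AND[min(a, b)] → w = 0.51
R4: (robust=0.88 OR soiled=0.95) = 0.95; AND[min(a, b)] with delicate=0.74 → w = 0.74
Rules with consequent 'minimal': {R1, R3} → strengths 0.45, 0.51
Aggregate via t-conorm [max(a, b)]: 0.51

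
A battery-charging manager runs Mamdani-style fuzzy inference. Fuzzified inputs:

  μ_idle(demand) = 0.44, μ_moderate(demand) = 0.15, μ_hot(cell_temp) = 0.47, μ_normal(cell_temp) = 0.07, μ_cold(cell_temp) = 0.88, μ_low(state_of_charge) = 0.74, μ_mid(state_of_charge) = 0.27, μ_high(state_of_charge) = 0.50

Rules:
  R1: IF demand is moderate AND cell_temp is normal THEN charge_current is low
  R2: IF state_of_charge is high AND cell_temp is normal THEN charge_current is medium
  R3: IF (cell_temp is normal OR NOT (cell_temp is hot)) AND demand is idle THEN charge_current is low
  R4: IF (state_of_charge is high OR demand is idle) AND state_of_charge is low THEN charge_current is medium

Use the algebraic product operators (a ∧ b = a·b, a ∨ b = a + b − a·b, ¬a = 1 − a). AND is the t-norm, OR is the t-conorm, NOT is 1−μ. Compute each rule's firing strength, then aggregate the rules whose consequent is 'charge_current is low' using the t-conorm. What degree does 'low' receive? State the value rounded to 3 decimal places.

R1: moderate=0.15, normal=0.07; AND[a·b] → w = 0.0105
R2: high=0.50, normal=0.07; AND[a·b] → w = 0.0350
R3: (normal=0.07 OR ¬hot=1−0.47=0.53) = 0.5629; AND[a·b] with idle=0.44 → w = 0.2477
R4: (high=0.50 OR idle=0.44) = 0.7200; AND[a·b] with low=0.74 → w = 0.5328
Rules with consequent 'low': {R1, R3} → strengths 0.0105, 0.2477
Aggregate via t-conorm [a + b − a·b]: 0.2556

0.256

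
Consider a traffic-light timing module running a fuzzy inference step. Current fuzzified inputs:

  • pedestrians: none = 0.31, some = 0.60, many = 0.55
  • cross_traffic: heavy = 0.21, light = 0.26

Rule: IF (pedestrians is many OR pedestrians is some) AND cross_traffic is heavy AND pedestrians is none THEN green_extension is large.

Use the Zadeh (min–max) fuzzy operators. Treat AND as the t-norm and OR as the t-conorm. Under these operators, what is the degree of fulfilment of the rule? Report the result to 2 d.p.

0.21

firing strength: (many=0.55 OR some=0.60) = 0.60; AND[min(a, b)] with heavy=0.21, none=0.31 → w = 0.21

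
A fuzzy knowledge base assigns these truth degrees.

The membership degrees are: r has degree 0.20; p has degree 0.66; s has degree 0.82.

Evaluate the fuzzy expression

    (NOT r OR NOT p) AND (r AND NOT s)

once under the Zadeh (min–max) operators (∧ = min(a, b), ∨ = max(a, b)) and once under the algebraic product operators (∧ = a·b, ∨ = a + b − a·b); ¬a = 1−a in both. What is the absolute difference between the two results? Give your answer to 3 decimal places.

0.149

Under Zadeh (min–max):
  NOT r = 1 − 0.20 = 0.80
  NOT p = 1 − 0.66 = 0.34
  NOT r OR NOT p = max(a, b) on (0.80, 0.34) = 0.80
  NOT s = 1 − 0.82 = 0.18
  r AND NOT s = min(a, b) on (0.20, 0.18) = 0.18
  (NOT r OR NOT p) AND (r AND NOT s) = min(a, b) on (0.80, 0.18) = 0.18
  → value = 0.1800
Under algebraic product:
  NOT r = 1 − 0.2000 = 0.8000
  NOT p = 1 − 0.6600 = 0.3400
  NOT r OR NOT p = a + b − a·b on (0.8000, 0.3400) = 0.8680
  NOT s = 1 − 0.8200 = 0.1800
  r AND NOT s = a·b on (0.2000, 0.1800) = 0.0360
  (NOT r OR NOT p) AND (r AND NOT s) = a·b on (0.8680, 0.0360) = 0.0312
  → value = 0.0312
|0.1800 − 0.0312| = 0.149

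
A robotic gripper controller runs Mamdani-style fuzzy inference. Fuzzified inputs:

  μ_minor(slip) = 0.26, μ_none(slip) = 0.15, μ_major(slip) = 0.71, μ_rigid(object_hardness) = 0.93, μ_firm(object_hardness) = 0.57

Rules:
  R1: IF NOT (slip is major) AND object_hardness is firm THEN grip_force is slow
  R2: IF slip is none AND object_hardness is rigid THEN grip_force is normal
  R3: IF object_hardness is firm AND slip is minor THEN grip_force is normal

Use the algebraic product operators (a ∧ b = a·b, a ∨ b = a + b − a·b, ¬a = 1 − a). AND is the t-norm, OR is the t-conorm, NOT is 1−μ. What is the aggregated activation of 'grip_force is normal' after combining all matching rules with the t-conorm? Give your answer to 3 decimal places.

R1: ¬major=1−0.71=0.29, firm=0.57; AND[a·b] → w = 0.1653
R2: none=0.15, rigid=0.93; AND[a·b] → w = 0.1395
R3: firm=0.57, minor=0.26; AND[a·b] → w = 0.1482
Rules with consequent 'normal': {R2, R3} → strengths 0.1395, 0.1482
Aggregate via t-conorm [a + b − a·b]: 0.2670

0.267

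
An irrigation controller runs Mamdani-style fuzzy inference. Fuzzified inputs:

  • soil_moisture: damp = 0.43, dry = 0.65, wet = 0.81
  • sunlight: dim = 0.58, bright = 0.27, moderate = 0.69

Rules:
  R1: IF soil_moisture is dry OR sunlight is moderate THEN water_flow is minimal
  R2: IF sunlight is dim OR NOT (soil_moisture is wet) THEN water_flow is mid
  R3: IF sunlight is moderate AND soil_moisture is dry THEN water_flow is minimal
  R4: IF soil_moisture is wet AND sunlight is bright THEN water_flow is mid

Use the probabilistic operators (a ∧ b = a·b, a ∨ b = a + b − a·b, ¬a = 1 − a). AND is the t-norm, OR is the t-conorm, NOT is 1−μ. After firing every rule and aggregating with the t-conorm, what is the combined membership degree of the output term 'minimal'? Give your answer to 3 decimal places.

0.940

R1: dry=0.65, moderate=0.69; OR[a + b − a·b] → w = 0.8915
R2: dim=0.58, ¬wet=1−0.81=0.19; OR[a + b − a·b] → w = 0.6598
R3: moderate=0.69, dry=0.65; AND[a·b] → w = 0.4485
R4: wet=0.81, bright=0.27; AND[a·b] → w = 0.2187
Rules with consequent 'minimal': {R1, R3} → strengths 0.8915, 0.4485
Aggregate via t-conorm [a + b − a·b]: 0.9402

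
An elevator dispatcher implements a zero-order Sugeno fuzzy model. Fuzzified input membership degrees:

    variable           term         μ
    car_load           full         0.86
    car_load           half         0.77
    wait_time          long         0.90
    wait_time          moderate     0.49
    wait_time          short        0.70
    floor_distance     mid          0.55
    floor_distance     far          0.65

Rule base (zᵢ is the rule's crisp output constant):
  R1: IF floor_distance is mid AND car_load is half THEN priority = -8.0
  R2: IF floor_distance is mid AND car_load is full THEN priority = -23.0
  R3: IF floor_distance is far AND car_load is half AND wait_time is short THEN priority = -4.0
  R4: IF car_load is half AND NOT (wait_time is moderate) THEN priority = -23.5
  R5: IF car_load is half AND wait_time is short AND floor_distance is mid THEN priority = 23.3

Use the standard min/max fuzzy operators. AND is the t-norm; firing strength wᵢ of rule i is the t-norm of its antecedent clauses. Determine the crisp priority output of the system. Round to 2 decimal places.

R1 (z=-8.0): mid=0.55, half=0.77; AND[min(a, b)] → w = 0.55
R2 (z=-23.0): mid=0.55, full=0.86; AND[min(a, b)] → w = 0.55
R3 (z=-4.0): far=0.65, half=0.77, short=0.70; AND[min(a, b)] → w = 0.65
R4 (z=-23.5): half=0.77, ¬moderate=1−0.49=0.51; AND[min(a, b)] → w = 0.51
R5 (z=23.3): half=0.77, short=0.70, mid=0.55; AND[min(a, b)] → w = 0.55
Weighted average = (0.55·-8.0 + 0.55·-23.0 + 0.65·-4.0 + 0.51·-23.5 + 0.55·23.3) / (0.55 + 0.55 + 0.65 + 0.51 + 0.55)
  = -18.8200 / 2.8100 = -6.70

-6.70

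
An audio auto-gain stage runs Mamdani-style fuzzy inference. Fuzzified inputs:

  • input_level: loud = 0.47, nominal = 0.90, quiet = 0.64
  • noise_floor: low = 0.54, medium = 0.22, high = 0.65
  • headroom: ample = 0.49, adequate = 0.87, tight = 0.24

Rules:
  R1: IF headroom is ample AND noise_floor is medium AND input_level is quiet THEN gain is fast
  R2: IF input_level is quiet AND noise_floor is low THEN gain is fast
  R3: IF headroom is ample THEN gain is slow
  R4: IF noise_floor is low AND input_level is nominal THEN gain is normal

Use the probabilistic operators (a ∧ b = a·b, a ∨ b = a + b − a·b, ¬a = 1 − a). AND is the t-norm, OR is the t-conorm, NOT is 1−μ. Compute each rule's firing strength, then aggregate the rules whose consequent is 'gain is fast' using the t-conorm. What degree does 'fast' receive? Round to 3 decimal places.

0.391

R1: ample=0.49, medium=0.22, quiet=0.64; AND[a·b] → w = 0.0690
R2: quiet=0.64, low=0.54; AND[a·b] → w = 0.3456
R3: ample=0.49 → w = 0.4900
R4: low=0.54, nominal=0.90; AND[a·b] → w = 0.4860
Rules with consequent 'fast': {R1, R2} → strengths 0.0690, 0.3456
Aggregate via t-conorm [a + b − a·b]: 0.3907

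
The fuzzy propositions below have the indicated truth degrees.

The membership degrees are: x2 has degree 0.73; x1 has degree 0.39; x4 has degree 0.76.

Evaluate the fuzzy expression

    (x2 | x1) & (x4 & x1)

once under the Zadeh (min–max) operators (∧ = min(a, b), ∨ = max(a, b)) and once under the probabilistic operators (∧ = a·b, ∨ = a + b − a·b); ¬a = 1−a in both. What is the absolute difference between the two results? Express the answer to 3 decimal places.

0.142

Under Zadeh (min–max):
  x2 | x1 = max(a, b) on (0.73, 0.39) = 0.73
  x4 & x1 = min(a, b) on (0.76, 0.39) = 0.39
  (x2 | x1) & (x4 & x1) = min(a, b) on (0.73, 0.39) = 0.39
  → value = 0.3900
Under probabilistic:
  x2 | x1 = a + b − a·b on (0.7300, 0.3900) = 0.8353
  x4 & x1 = a·b on (0.7600, 0.3900) = 0.2964
  (x2 | x1) & (x4 & x1) = a·b on (0.8353, 0.2964) = 0.2476
  → value = 0.2476
|0.3900 − 0.2476| = 0.142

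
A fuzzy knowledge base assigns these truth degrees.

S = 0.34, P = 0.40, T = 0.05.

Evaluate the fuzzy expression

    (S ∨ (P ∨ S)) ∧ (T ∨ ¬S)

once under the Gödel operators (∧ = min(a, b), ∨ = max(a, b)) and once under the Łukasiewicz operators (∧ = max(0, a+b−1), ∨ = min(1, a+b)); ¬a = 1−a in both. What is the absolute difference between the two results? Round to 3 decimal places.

0.310

Under Gödel:
  P ∨ S = max(a, b) on (0.40, 0.34) = 0.40
  S ∨ (P ∨ S) = max(a, b) on (0.34, 0.40) = 0.40
  ¬S = 1 − 0.34 = 0.66
  T ∨ ¬S = max(a, b) on (0.05, 0.66) = 0.66
  (S ∨ (P ∨ S)) ∧ (T ∨ ¬S) = min(a, b) on (0.40, 0.66) = 0.40
  → value = 0.4000
Under Łukasiewicz:
  P ∨ S = min(1, a+b) on (0.40, 0.34) = 0.74
  S ∨ (P ∨ S) = min(1, a+b) on (0.34, 0.74) = 1.00
  ¬S = 1 − 0.34 = 0.66
  T ∨ ¬S = min(1, a+b) on (0.05, 0.66) = 0.71
  (S ∨ (P ∨ S)) ∧ (T ∨ ¬S) = max(0, a+b−1) on (1.00, 0.71) = 0.71
  → value = 0.7100
|0.4000 − 0.7100| = 0.310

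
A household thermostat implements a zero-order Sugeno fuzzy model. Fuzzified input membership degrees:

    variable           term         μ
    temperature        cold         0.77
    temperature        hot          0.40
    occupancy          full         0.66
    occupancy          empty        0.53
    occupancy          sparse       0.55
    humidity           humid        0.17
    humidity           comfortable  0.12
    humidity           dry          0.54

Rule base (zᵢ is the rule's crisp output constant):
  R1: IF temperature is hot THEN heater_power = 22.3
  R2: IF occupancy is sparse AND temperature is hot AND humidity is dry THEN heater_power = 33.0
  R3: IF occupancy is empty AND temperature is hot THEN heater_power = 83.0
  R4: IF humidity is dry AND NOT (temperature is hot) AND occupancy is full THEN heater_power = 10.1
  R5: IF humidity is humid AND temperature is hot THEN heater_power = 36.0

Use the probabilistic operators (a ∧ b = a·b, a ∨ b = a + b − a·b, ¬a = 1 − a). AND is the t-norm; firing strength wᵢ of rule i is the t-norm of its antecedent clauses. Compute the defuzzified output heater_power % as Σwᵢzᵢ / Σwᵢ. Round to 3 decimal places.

34.607

R1 (z=22.3): hot=0.40 → w = 0.4000
R2 (z=33.0): sparse=0.55, hot=0.40, dry=0.54; AND[a·b] → w = 0.1188
R3 (z=83.0): empty=0.53, hot=0.40; AND[a·b] → w = 0.2120
R4 (z=10.1): dry=0.54, ¬hot=1−0.40=0.60, full=0.66; AND[a·b] → w = 0.2138
R5 (z=36.0): humid=0.17, hot=0.40; AND[a·b] → w = 0.0680
Weighted average = (0.4000·22.3 + 0.1188·33.0 + 0.2120·83.0 + 0.2138·10.1 + 0.0680·36.0) / (0.4000 + 0.1188 + 0.2120 + 0.2138 + 0.0680)
  = 35.0442 / 1.0126 = 34.607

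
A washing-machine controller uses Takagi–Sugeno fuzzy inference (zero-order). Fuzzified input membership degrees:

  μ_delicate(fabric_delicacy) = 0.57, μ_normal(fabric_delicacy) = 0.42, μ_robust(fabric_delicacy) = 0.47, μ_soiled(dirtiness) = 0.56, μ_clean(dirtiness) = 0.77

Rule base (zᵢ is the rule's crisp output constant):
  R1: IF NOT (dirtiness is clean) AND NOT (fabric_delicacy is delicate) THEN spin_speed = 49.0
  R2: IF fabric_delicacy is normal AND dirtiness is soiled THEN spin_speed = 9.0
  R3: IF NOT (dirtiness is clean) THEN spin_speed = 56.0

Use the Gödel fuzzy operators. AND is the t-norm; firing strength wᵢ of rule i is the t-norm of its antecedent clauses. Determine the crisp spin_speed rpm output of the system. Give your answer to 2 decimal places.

31.74

R1 (z=49.0): ¬clean=1−0.77=0.23, ¬delicate=1−0.57=0.43; AND[min(a, b)] → w = 0.23
R2 (z=9.0): normal=0.42, soiled=0.56; AND[min(a, b)] → w = 0.42
R3 (z=56.0): ¬clean=1−0.77=0.23 → w = 0.23
Weighted average = (0.23·49.0 + 0.42·9.0 + 0.23·56.0) / (0.23 + 0.42 + 0.23)
  = 27.9300 / 0.8800 = 31.74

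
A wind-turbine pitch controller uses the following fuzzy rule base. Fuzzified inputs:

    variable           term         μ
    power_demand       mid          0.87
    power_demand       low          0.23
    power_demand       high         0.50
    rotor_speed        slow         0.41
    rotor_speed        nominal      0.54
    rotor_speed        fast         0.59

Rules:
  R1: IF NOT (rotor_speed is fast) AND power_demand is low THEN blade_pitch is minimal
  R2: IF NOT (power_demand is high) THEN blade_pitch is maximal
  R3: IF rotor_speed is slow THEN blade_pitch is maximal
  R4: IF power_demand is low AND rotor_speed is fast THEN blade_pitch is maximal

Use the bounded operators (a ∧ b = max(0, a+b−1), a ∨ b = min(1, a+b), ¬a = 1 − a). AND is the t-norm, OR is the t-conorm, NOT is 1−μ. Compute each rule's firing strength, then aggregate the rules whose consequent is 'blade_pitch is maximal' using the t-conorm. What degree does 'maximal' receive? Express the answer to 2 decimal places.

R1: ¬fast=1−0.59=0.41, low=0.23; AND[max(0, a+b−1)] → w = 0.00
R2: ¬high=1−0.50=0.50 → w = 0.50
R3: slow=0.41 → w = 0.41
R4: low=0.23, fast=0.59; AND[max(0, a+b−1)] → w = 0.00
Rules with consequent 'maximal': {R2, R3, R4} → strengths 0.50, 0.41, 0.00
Aggregate via t-conorm [min(1, a+b)]: 0.91

0.91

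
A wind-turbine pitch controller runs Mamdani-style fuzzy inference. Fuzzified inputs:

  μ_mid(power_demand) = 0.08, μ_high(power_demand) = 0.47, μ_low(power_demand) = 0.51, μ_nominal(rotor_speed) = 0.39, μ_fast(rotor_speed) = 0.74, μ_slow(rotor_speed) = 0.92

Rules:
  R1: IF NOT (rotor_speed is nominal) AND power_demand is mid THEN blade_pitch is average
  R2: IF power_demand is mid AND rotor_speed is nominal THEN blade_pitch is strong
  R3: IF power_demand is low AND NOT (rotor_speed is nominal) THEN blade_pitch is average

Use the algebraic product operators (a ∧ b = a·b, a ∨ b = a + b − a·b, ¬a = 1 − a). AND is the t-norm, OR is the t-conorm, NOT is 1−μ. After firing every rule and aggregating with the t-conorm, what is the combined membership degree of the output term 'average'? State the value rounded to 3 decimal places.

0.345

R1: ¬nominal=1−0.39=0.61, mid=0.08; AND[a·b] → w = 0.0488
R2: mid=0.08, nominal=0.39; AND[a·b] → w = 0.0312
R3: low=0.51, ¬nominal=1−0.39=0.61; AND[a·b] → w = 0.3111
Rules with consequent 'average': {R1, R3} → strengths 0.0488, 0.3111
Aggregate via t-conorm [a + b − a·b]: 0.3447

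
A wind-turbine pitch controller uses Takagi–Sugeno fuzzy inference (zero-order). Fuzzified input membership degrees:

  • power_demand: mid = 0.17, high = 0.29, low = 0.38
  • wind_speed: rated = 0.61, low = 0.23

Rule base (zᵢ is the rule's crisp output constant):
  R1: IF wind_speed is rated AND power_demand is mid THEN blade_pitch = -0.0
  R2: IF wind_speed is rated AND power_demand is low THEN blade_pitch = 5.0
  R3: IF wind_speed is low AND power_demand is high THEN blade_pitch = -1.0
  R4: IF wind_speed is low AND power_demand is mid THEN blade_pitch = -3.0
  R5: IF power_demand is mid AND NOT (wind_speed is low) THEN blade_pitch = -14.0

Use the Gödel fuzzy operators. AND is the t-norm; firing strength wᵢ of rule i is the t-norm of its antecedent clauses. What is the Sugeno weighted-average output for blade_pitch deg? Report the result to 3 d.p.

R1 (z=-0.0): rated=0.61, mid=0.17; AND[min(a, b)] → w = 0.17
R2 (z=5.0): rated=0.61, low=0.38; AND[min(a, b)] → w = 0.38
R3 (z=-1.0): low=0.23, high=0.29; AND[min(a, b)] → w = 0.23
R4 (z=-3.0): low=0.23, mid=0.17; AND[min(a, b)] → w = 0.17
R5 (z=-14.0): mid=0.17, ¬low=1−0.23=0.77; AND[min(a, b)] → w = 0.17
Weighted average = (0.17·-0.0 + 0.38·5.0 + 0.23·-1.0 + 0.17·-3.0 + 0.17·-14.0) / (0.17 + 0.38 + 0.23 + 0.17 + 0.17)
  = -1.2200 / 1.1200 = -1.089

-1.089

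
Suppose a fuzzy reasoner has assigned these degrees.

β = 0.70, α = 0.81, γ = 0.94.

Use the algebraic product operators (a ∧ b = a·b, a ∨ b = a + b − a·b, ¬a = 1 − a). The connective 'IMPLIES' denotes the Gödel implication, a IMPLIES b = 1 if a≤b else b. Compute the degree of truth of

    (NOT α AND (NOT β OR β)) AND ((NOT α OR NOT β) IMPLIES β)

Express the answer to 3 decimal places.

0.150

NOT α = 1 − 0.8100 = 0.1900
NOT β = 1 − 0.7000 = 0.3000
NOT β OR β = a + b − a·b on (0.3000, 0.7000) = 0.7900
NOT α AND (NOT β OR β) = a·b on (0.1900, 0.7900) = 0.1501
NOT α = 1 − 0.8100 = 0.1900
NOT β = 1 − 0.7000 = 0.3000
NOT α OR NOT β = a + b − a·b on (0.1900, 0.3000) = 0.4330
(NOT α OR NOT β) IMPLIES β  [Gödel: 1 if a≤b else b] with a=0.4330, b=0.7000 → 1.0000
(NOT α AND (NOT β OR β)) AND ((NOT α OR NOT β) IMPLIES β) = a·b on (0.1501, 1.0000) = 0.1501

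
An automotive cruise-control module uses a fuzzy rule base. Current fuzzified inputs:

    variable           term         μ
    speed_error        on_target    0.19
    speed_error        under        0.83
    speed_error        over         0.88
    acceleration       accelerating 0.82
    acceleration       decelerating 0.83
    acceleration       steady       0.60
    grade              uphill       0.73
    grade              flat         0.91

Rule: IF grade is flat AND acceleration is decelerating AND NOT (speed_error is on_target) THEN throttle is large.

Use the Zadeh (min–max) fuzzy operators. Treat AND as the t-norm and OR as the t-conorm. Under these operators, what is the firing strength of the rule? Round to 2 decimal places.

0.81

firing strength: flat=0.91, decelerating=0.83, ¬on_target=1−0.19=0.81; AND[min(a, b)] → w = 0.81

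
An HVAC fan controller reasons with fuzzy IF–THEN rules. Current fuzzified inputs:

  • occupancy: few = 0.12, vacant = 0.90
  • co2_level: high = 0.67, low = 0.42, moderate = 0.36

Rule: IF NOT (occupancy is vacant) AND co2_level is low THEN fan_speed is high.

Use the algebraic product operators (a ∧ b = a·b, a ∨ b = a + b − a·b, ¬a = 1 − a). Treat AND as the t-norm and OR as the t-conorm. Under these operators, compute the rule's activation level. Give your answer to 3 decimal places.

firing strength: ¬vacant=1−0.90=0.10, low=0.42; AND[a·b] → w = 0.0420

0.042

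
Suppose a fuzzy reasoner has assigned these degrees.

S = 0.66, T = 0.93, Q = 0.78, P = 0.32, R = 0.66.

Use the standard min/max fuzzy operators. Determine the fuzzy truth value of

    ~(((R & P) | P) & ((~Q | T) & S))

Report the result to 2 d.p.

0.68

R & P = min(a, b) on (0.66, 0.32) = 0.32
(R & P) | P = max(a, b) on (0.32, 0.32) = 0.32
~Q = 1 − 0.78 = 0.22
~Q | T = max(a, b) on (0.22, 0.93) = 0.93
(~Q | T) & S = min(a, b) on (0.93, 0.66) = 0.66
((R & P) | P) & ((~Q | T) & S) = min(a, b) on (0.32, 0.66) = 0.32
~(((R & P) | P) & ((~Q | T) & S)) = 1 − 0.32 = 0.68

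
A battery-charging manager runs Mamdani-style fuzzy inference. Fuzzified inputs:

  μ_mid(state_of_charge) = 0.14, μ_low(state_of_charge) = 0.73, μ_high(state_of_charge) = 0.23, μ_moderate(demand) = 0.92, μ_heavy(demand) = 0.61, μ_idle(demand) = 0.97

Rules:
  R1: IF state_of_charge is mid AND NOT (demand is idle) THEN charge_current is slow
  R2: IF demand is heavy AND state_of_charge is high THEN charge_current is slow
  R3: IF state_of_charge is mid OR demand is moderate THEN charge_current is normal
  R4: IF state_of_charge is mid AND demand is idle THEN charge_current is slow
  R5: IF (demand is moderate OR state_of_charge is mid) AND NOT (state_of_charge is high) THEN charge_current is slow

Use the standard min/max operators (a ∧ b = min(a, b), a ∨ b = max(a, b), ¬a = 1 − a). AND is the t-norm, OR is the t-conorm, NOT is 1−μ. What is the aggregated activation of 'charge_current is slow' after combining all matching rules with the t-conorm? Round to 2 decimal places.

R1: mid=0.14, ¬idle=1−0.97=0.03; AND[min(a, b)] → w = 0.03
R2: heavy=0.61, high=0.23; AND[min(a, b)] → w = 0.23
R3: mid=0.14, moderate=0.92; OR[max(a, b)] → w = 0.92
R4: mid=0.14, idle=0.97; AND[min(a, b)] → w = 0.14
R5: (moderate=0.92 OR mid=0.14) = 0.92; AND[min(a, b)] with ¬high=1−0.23=0.77 → w = 0.77
Rules with consequent 'slow': {R1, R2, R4, R5} → strengths 0.03, 0.23, 0.14, 0.77
Aggregate via t-conorm [max(a, b)]: 0.77

0.77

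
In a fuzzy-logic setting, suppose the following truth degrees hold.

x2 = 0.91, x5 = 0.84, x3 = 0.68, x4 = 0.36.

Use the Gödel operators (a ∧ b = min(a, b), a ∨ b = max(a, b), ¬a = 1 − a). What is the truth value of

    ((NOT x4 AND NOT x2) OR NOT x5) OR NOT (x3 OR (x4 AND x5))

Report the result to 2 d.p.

0.32

NOT x4 = 1 − 0.36 = 0.64
NOT x2 = 1 − 0.91 = 0.09
NOT x4 AND NOT x2 = min(a, b) on (0.64, 0.09) = 0.09
NOT x5 = 1 − 0.84 = 0.16
(NOT x4 AND NOT x2) OR NOT x5 = max(a, b) on (0.09, 0.16) = 0.16
x4 AND x5 = min(a, b) on (0.36, 0.84) = 0.36
x3 OR (x4 AND x5) = max(a, b) on (0.68, 0.36) = 0.68
NOT (x3 OR (x4 AND x5)) = 1 − 0.68 = 0.32
((NOT x4 AND NOT x2) OR NOT x5) OR NOT (x3 OR (x4 AND x5)) = max(a, b) on (0.16, 0.32) = 0.32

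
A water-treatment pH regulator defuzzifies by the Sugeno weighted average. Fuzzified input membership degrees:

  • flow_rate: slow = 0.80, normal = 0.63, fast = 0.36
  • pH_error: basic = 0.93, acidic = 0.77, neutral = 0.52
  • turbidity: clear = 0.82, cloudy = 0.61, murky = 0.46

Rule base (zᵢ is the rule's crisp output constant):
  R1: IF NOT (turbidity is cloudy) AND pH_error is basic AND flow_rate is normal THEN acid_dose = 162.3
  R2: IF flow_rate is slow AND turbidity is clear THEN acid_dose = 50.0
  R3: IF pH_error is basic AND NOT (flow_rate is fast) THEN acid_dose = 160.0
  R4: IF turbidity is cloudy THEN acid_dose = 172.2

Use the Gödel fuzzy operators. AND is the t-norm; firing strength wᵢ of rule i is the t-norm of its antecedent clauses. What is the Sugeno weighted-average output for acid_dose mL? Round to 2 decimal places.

127.35

R1 (z=162.3): ¬cloudy=1−0.61=0.39, basic=0.93, normal=0.63; AND[min(a, b)] → w = 0.39
R2 (z=50.0): slow=0.80, clear=0.82; AND[min(a, b)] → w = 0.80
R3 (z=160.0): basic=0.93, ¬fast=1−0.36=0.64; AND[min(a, b)] → w = 0.64
R4 (z=172.2): cloudy=0.61 → w = 0.61
Weighted average = (0.39·162.3 + 0.80·50.0 + 0.64·160.0 + 0.61·172.2) / (0.39 + 0.80 + 0.64 + 0.61)
  = 310.7390 / 2.4400 = 127.35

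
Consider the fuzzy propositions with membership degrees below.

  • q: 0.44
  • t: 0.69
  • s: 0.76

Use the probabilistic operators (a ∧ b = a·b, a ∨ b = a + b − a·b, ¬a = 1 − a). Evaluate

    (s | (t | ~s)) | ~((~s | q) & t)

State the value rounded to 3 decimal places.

0.978

~s = 1 − 0.7600 = 0.2400
t | ~s = a + b − a·b on (0.6900, 0.2400) = 0.7644
s | (t | ~s) = a + b − a·b on (0.7600, 0.7644) = 0.9435
~s = 1 − 0.7600 = 0.2400
~s | q = a + b − a·b on (0.2400, 0.4400) = 0.5744
(~s | q) & t = a·b on (0.5744, 0.6900) = 0.3963
~((~s | q) & t) = 1 − 0.3963 = 0.6037
(s | (t | ~s)) | ~((~s | q) & t) = a + b − a·b on (0.9435, 0.6037) = 0.9776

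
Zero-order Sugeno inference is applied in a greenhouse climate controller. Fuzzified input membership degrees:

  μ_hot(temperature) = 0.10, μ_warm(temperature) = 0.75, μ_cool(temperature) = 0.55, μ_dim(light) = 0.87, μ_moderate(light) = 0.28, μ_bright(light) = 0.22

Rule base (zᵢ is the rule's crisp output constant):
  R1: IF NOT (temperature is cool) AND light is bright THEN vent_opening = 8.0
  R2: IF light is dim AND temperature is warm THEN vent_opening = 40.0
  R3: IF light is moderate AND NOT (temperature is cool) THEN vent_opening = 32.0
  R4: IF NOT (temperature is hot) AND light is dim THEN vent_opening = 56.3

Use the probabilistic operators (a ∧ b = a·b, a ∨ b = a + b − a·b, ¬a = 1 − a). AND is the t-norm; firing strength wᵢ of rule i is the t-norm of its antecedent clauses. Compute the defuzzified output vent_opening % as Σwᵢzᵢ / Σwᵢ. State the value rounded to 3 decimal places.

R1 (z=8.0): ¬cool=1−0.55=0.45, bright=0.22; AND[a·b] → w = 0.0990
R2 (z=40.0): dim=0.87, warm=0.75; AND[a·b] → w = 0.6525
R3 (z=32.0): moderate=0.28, ¬cool=1−0.55=0.45; AND[a·b] → w = 0.1260
R4 (z=56.3): ¬hot=1−0.10=0.90, dim=0.87; AND[a·b] → w = 0.7830
Weighted average = (0.0990·8.0 + 0.6525·40.0 + 0.1260·32.0 + 0.7830·56.3) / (0.0990 + 0.6525 + 0.1260 + 0.7830)
  = 75.0069 / 1.6605 = 45.171

45.171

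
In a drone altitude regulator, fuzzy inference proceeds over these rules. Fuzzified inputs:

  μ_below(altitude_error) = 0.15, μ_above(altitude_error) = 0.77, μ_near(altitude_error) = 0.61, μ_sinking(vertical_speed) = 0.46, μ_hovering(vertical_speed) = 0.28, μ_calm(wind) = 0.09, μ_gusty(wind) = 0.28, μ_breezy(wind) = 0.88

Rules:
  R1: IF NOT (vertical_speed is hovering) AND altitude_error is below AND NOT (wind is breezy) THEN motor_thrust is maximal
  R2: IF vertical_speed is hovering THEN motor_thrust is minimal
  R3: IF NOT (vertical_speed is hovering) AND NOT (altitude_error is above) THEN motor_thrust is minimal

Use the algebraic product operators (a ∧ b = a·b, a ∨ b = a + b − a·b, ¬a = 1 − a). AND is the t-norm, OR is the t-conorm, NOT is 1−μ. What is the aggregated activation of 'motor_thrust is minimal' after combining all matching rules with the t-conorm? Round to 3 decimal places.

R1: ¬hovering=1−0.28=0.72, below=0.15, ¬breezy=1−0.88=0.12; AND[a·b] → w = 0.0130
R2: hovering=0.28 → w = 0.2800
R3: ¬hovering=1−0.28=0.72, ¬above=1−0.77=0.23; AND[a·b] → w = 0.1656
Rules with consequent 'minimal': {R2, R3} → strengths 0.2800, 0.1656
Aggregate via t-conorm [a + b − a·b]: 0.3992

0.399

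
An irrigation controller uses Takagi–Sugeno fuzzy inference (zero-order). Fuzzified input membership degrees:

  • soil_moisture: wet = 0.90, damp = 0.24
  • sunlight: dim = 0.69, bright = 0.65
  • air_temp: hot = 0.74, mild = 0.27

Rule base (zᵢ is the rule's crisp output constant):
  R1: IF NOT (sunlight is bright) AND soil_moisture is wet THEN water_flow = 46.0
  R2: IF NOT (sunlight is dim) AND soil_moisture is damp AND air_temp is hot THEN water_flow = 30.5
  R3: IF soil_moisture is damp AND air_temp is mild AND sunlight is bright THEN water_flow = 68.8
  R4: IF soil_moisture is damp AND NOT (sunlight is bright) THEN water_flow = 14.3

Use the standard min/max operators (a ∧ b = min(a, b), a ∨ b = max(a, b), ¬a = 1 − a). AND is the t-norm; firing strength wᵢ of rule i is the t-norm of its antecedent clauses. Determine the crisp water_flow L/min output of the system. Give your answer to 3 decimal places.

R1 (z=46.0): ¬bright=1−0.65=0.35, wet=0.90; AND[min(a, b)] → w = 0.35
R2 (z=30.5): ¬dim=1−0.69=0.31, damp=0.24, hot=0.74; AND[min(a, b)] → w = 0.24
R3 (z=68.8): damp=0.24, mild=0.27, bright=0.65; AND[min(a, b)] → w = 0.24
R4 (z=14.3): damp=0.24, ¬bright=1−0.65=0.35; AND[min(a, b)] → w = 0.24
Weighted average = (0.35·46.0 + 0.24·30.5 + 0.24·68.8 + 0.24·14.3) / (0.35 + 0.24 + 0.24 + 0.24)
  = 43.3640 / 1.0700 = 40.527

40.527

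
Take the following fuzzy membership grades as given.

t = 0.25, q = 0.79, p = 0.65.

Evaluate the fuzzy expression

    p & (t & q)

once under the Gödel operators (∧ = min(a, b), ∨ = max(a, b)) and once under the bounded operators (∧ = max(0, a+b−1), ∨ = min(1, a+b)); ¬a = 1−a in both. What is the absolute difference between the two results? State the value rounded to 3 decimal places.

Under Gödel:
  t & q = min(a, b) on (0.25, 0.79) = 0.25
  p & (t & q) = min(a, b) on (0.65, 0.25) = 0.25
  → value = 0.2500
Under bounded:
  t & q = max(0, a+b−1) on (0.25, 0.79) = 0.04
  p & (t & q) = max(0, a+b−1) on (0.65, 0.04) = 0.00
  → value = 0.0000
|0.2500 − 0.0000| = 0.250

0.250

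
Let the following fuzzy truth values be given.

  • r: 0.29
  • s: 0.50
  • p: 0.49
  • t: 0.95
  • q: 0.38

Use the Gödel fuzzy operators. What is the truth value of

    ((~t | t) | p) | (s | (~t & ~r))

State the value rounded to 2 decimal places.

~t = 1 − 0.95 = 0.05
~t | t = max(a, b) on (0.05, 0.95) = 0.95
(~t | t) | p = max(a, b) on (0.95, 0.49) = 0.95
~t = 1 − 0.95 = 0.05
~r = 1 − 0.29 = 0.71
~t & ~r = min(a, b) on (0.05, 0.71) = 0.05
s | (~t & ~r) = max(a, b) on (0.50, 0.05) = 0.50
((~t | t) | p) | (s | (~t & ~r)) = max(a, b) on (0.95, 0.50) = 0.95

0.95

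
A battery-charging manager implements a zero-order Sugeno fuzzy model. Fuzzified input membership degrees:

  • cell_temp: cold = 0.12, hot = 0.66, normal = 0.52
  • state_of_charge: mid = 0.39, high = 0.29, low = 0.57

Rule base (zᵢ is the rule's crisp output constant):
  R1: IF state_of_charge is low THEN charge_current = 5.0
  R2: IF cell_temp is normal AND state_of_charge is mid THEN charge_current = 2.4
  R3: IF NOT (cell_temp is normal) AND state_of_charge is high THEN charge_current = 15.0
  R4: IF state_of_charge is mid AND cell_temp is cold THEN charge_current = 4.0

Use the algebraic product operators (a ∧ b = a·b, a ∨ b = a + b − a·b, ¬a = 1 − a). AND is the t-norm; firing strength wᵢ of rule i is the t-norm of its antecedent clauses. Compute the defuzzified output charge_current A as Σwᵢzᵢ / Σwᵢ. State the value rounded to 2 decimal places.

R1 (z=5.0): low=0.57 → w = 0.5700
R2 (z=2.4): normal=0.52, mid=0.39; AND[a·b] → w = 0.2028
R3 (z=15.0): ¬normal=1−0.52=0.48, high=0.29; AND[a·b] → w = 0.1392
R4 (z=4.0): mid=0.39, cold=0.12; AND[a·b] → w = 0.0468
Weighted average = (0.5700·5.0 + 0.2028·2.4 + 0.1392·15.0 + 0.0468·4.0) / (0.5700 + 0.2028 + 0.1392 + 0.0468)
  = 5.6119 / 0.9588 = 5.85

5.85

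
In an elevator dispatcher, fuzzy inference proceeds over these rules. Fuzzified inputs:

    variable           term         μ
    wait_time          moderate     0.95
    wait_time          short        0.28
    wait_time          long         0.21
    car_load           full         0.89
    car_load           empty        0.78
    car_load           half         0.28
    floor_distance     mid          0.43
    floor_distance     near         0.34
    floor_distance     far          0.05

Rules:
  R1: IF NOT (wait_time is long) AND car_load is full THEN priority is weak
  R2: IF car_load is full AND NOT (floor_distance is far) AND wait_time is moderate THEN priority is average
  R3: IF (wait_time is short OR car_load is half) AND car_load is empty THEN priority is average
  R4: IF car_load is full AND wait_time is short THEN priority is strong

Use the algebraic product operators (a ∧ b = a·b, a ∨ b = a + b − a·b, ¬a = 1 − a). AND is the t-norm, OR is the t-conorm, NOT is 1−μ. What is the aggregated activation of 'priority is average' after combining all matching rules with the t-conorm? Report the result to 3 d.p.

0.877

R1: ¬long=1−0.21=0.79, full=0.89; AND[a·b] → w = 0.7031
R2: full=0.89, ¬far=1−0.05=0.95, moderate=0.95; AND[a·b] → w = 0.8032
R3: (short=0.28 OR half=0.28) = 0.4816; AND[a·b] with empty=0.78 → w = 0.3756
R4: full=0.89, short=0.28; AND[a·b] → w = 0.2492
Rules with consequent 'average': {R2, R3} → strengths 0.8032, 0.3756
Aggregate via t-conorm [a + b − a·b]: 0.8771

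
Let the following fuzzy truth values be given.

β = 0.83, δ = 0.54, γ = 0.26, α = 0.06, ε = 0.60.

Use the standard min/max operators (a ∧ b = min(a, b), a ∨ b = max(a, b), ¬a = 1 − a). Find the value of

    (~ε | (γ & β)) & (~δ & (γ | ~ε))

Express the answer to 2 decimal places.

0.40

~ε = 1 − 0.60 = 0.40
γ & β = min(a, b) on (0.26, 0.83) = 0.26
~ε | (γ & β) = max(a, b) on (0.40, 0.26) = 0.40
~δ = 1 − 0.54 = 0.46
~ε = 1 − 0.60 = 0.40
γ | ~ε = max(a, b) on (0.26, 0.40) = 0.40
~δ & (γ | ~ε) = min(a, b) on (0.46, 0.40) = 0.40
(~ε | (γ & β)) & (~δ & (γ | ~ε)) = min(a, b) on (0.40, 0.40) = 0.40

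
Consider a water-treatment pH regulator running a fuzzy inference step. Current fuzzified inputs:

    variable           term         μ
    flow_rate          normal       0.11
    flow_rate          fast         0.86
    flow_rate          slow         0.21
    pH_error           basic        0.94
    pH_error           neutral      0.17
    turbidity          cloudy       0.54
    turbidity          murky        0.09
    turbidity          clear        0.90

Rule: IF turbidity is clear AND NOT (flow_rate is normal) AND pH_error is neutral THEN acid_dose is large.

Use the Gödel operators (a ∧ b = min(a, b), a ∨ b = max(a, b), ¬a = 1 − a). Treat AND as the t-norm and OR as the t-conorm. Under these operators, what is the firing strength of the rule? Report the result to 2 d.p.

0.17

firing strength: clear=0.90, ¬normal=1−0.11=0.89, neutral=0.17; AND[min(a, b)] → w = 0.17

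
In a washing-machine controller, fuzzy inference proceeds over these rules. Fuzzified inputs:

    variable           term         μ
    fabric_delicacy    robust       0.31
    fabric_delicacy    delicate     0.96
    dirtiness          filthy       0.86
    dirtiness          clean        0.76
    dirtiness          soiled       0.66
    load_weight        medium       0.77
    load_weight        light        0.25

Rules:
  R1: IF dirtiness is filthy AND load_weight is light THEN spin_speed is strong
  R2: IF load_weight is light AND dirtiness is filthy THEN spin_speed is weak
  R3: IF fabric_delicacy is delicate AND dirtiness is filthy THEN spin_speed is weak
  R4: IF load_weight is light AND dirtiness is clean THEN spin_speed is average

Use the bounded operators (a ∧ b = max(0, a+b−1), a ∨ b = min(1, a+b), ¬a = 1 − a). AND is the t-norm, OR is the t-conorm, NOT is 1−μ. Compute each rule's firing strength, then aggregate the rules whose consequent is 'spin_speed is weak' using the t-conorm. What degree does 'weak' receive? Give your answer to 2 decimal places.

0.93

R1: filthy=0.86, light=0.25; AND[max(0, a+b−1)] → w = 0.11
R2: light=0.25, filthy=0.86; AND[max(0, a+b−1)] → w = 0.11
R3: delicate=0.96, filthy=0.86; AND[max(0, a+b−1)] → w = 0.82
R4: light=0.25, clean=0.76; AND[max(0, a+b−1)] → w = 0.01
Rules with consequent 'weak': {R2, R3} → strengths 0.11, 0.82
Aggregate via t-conorm [min(1, a+b)]: 0.93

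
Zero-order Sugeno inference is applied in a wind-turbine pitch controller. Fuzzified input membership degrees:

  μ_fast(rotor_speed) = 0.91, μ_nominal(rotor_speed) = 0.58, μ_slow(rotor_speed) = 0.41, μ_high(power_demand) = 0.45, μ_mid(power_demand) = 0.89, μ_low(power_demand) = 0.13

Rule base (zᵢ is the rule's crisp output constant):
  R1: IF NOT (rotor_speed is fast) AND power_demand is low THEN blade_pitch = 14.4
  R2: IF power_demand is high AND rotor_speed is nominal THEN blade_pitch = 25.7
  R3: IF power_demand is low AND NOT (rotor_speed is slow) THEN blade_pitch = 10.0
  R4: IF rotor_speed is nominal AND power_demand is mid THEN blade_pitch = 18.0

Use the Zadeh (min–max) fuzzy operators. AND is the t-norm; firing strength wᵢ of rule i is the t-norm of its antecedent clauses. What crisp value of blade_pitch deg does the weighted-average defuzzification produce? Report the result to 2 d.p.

19.68

R1 (z=14.4): ¬fast=1−0.91=0.09, low=0.13; AND[min(a, b)] → w = 0.09
R2 (z=25.7): high=0.45, nominal=0.58; AND[min(a, b)] → w = 0.45
R3 (z=10.0): low=0.13, ¬slow=1−0.41=0.59; AND[min(a, b)] → w = 0.13
R4 (z=18.0): nominal=0.58, mid=0.89; AND[min(a, b)] → w = 0.58
Weighted average = (0.09·14.4 + 0.45·25.7 + 0.13·10.0 + 0.58·18.0) / (0.09 + 0.45 + 0.13 + 0.58)
  = 24.6010 / 1.2500 = 19.68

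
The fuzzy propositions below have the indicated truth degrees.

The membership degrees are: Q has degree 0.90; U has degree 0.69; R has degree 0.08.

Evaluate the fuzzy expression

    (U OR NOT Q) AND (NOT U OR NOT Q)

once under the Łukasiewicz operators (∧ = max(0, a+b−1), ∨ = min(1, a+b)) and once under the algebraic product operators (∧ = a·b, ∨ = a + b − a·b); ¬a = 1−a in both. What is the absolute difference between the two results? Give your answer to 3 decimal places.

Under Łukasiewicz:
  NOT Q = 1 − 0.90 = 0.10
  U OR NOT Q = min(1, a+b) on (0.69, 0.10) = 0.79
  NOT U = 1 − 0.69 = 0.31
  NOT Q = 1 − 0.90 = 0.10
  NOT U OR NOT Q = min(1, a+b) on (0.31, 0.10) = 0.41
  (U OR NOT Q) AND (NOT U OR NOT Q) = max(0, a+b−1) on (0.79, 0.41) = 0.20
  → value = 0.2000
Under algebraic product:
  NOT Q = 1 − 0.9000 = 0.1000
  U OR NOT Q = a + b − a·b on (0.6900, 0.1000) = 0.7210
  NOT U = 1 − 0.6900 = 0.3100
  NOT Q = 1 − 0.9000 = 0.1000
  NOT U OR NOT Q = a + b − a·b on (0.3100, 0.1000) = 0.3790
  (U OR NOT Q) AND (NOT U OR NOT Q) = a·b on (0.7210, 0.3790) = 0.2733
  → value = 0.2733
|0.2000 − 0.2733| = 0.073

0.073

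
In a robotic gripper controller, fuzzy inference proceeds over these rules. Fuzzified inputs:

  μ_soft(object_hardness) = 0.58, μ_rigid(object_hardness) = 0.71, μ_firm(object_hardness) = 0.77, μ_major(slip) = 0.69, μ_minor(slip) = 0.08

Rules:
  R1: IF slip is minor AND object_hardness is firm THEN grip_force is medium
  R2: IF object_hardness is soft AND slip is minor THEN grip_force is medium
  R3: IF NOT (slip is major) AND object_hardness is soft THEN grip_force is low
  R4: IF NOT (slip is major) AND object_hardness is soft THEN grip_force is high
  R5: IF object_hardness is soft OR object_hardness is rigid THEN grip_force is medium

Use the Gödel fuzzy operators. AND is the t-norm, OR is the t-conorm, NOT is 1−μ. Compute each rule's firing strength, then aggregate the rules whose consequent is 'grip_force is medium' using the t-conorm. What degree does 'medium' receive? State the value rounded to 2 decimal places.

0.71

R1: minor=0.08, firm=0.77; AND[min(a, b)] → w = 0.08
R2: soft=0.58, minor=0.08; AND[min(a, b)] → w = 0.08
R3: ¬major=1−0.69=0.31, soft=0.58; AND[min(a, b)] → w = 0.31
R4: ¬major=1−0.69=0.31, soft=0.58; AND[min(a, b)] → w = 0.31
R5: soft=0.58, rigid=0.71; OR[max(a, b)] → w = 0.71
Rules with consequent 'medium': {R1, R2, R5} → strengths 0.08, 0.08, 0.71
Aggregate via t-conorm [max(a, b)]: 0.71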